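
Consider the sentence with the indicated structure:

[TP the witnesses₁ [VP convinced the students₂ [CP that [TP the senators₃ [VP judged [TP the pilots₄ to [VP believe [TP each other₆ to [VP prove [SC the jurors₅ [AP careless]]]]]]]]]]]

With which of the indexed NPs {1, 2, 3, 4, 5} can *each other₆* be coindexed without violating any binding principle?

{4}

*each other* is an anaphor, so Principle A applies: it must be bound in its binding domain.
Binding domain of *each other₆*: the embedded TP, whose subject is the pilots₄.
*the witnesses₁* c-commands the anaphor but is outside its binding domain → cannot satisfy Principle A.
*the students₂* c-commands the anaphor but is outside its binding domain → cannot satisfy Principle A.
*the senators₃* c-commands the anaphor but is outside its binding domain → cannot satisfy Principle A.
*the pilots₄* c-commands the anaphor within its binding domain → licit binder.
*the jurors₅* does not c-command the anaphor → cannot bind it.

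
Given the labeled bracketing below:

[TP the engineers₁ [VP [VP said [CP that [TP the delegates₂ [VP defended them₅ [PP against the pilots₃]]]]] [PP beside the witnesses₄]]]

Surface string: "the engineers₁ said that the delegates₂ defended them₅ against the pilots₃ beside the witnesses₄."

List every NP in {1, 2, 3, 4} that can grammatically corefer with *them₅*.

{1, 4}

*them* is a pronoun, so Principle B applies: it must be free in its binding domain.
Binding domain of *them₅*: the embedded TP, whose subject is the delegates₂.
*the engineers₁* c-commands the pronoun but from outside its binding domain, and is not c-commanded by it → coindexation permitted.
*the delegates₂* c-commands the pronoun within its binding domain → coindexation would violate Principle B.
*the pilots₃*: the pronoun c-commands this R-expression → coindexation would violate Principle C on *the pilots₃*.
*the witnesses₄* and the pronoun do not c-command one another → neither Principle B nor Principle C is at stake; coindexation permitted.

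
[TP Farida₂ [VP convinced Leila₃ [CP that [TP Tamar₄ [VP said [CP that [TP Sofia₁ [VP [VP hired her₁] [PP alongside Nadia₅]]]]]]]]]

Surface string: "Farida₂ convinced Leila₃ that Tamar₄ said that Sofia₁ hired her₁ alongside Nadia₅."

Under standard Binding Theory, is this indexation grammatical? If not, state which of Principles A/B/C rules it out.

Principle B

The two coindexed NPs are *Sofia₁* and *her₁*.
*her₁* is a pronoun. Its binding domain is the embedded TP, whose subject is Sofia₁.
*Sofia₁* c-commands it within that domain and carries the same index.
The pronoun is locally bound → Principle B violation.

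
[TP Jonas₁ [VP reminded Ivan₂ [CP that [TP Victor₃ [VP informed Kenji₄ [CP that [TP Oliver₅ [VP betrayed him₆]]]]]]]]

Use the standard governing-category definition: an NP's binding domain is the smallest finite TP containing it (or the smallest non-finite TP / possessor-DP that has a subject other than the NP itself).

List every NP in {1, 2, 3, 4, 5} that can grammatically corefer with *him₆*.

*him* is a pronoun, so Principle B applies: it must be free in its binding domain.
Binding domain of *him₆*: the embedded TP, whose subject is Oliver₅.
*Jonas₁* c-commands the pronoun but from outside its binding domain, and is not c-commanded by it → coindexation permitted.
*Ivan₂* c-commands the pronoun but from outside its binding domain, and is not c-commanded by it → coindexation permitted.
*Victor₃* c-commands the pronoun but from outside its binding domain, and is not c-commanded by it → coindexation permitted.
*Kenji₄* c-commands the pronoun but from outside its binding domain, and is not c-commanded by it → coindexation permitted.
*Oliver₅* c-commands the pronoun within its binding domain → coindexation would violate Principle B.

{1, 2, 3, 4}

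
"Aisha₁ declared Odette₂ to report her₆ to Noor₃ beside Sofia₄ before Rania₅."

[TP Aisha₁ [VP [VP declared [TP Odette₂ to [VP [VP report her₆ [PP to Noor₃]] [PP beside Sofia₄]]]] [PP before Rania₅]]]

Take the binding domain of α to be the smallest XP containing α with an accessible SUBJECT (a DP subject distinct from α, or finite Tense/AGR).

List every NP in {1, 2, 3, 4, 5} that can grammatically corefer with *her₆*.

*her* is a pronoun, so Principle B applies: it must be free in its binding domain.
Binding domain of *her₆*: the embedded TP, whose subject is Odette₂.
*Aisha₁* c-commands the pronoun but from outside its binding domain, and is not c-commanded by it → coindexation permitted.
*Odette₂* c-commands the pronoun within its binding domain → coindexation would violate Principle B.
*Noor₃*: the pronoun c-commands this R-expression → coindexation would violate Principle C on *Noor₃*.
*Sofia₄* and the pronoun do not c-command one another → neither Principle B nor Principle C is at stake; coindexation permitted.
*Rania₅* and the pronoun do not c-command one another → neither Principle B nor Principle C is at stake; coindexation permitted.

{1, 4, 5}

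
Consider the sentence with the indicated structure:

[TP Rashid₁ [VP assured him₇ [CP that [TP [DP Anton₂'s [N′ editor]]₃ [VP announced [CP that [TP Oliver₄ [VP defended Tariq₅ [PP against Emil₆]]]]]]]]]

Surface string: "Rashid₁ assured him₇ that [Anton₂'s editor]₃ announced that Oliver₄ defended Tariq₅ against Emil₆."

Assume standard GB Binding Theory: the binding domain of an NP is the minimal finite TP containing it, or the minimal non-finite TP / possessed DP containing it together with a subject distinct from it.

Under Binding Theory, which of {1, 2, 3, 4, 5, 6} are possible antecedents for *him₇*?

*him* is a pronoun, so Principle B applies: it must be free in its binding domain.
Binding domain of *him₇*: the matrix TP, whose subject is Rashid₁.
*Rashid₁* c-commands the pronoun within its binding domain → coindexation would violate Principle B.
*Anton₂*: the pronoun c-commands this R-expression → coindexation would violate Principle C on *Anton₂*.
*[Anton₂'s editor]₃*: the pronoun c-commands this R-expression → coindexation would violate Principle C on *[Anton₂'s editor]₃*.
*Oliver₄*: the pronoun c-commands this R-expression → coindexation would violate Principle C on *Oliver₄*.
*Tariq₅*: the pronoun c-commands this R-expression → coindexation would violate Principle C on *Tariq₅*.
*Emil₆*: the pronoun c-commands this R-expression → coindexation would violate Principle C on *Emil₆*.

none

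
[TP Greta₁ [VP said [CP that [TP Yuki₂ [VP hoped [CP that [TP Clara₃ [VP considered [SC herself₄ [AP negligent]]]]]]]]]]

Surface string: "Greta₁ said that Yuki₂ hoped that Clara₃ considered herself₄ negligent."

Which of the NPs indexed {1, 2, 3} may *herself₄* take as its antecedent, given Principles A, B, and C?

{3}

*herself* is an anaphor, so Principle A applies: it must be bound in its binding domain.
Binding domain of *herself₄*: the embedded TP, whose subject is Clara₃.
*Greta₁* c-commands the anaphor but is outside its binding domain → cannot satisfy Principle A.
*Yuki₂* c-commands the anaphor but is outside its binding domain → cannot satisfy Principle A.
*Clara₃* c-commands the anaphor within its binding domain → licit binder.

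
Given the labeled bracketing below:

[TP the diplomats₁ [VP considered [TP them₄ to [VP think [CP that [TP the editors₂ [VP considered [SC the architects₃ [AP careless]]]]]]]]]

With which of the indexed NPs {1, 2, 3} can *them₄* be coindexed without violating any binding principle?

*them* is a pronoun, so Principle B applies: it must be free in its binding domain.
Binding domain of *them₄*: the matrix TP, whose subject is the diplomats₁.
*the diplomats₁* c-commands the pronoun within its binding domain → coindexation would violate Principle B.
*the editors₂*: the pronoun c-commands this R-expression → coindexation would violate Principle C on *the editors₂*.
*the architects₃*: the pronoun c-commands this R-expression → coindexation would violate Principle C on *the architects₃*.

none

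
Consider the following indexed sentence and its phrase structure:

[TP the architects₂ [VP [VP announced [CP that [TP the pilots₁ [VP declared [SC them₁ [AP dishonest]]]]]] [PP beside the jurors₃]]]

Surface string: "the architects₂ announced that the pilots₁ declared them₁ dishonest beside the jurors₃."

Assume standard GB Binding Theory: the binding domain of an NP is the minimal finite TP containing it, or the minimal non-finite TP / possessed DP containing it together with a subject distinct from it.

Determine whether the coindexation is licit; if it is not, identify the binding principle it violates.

Principle B

The two coindexed NPs are *the pilots₁* and *them₁*.
*them₁* is a pronoun. Its binding domain is the embedded TP, whose subject is the pilots₁.
*the pilots₁* c-commands it within that domain and carries the same index.
The pronoun is locally bound → Principle B violation.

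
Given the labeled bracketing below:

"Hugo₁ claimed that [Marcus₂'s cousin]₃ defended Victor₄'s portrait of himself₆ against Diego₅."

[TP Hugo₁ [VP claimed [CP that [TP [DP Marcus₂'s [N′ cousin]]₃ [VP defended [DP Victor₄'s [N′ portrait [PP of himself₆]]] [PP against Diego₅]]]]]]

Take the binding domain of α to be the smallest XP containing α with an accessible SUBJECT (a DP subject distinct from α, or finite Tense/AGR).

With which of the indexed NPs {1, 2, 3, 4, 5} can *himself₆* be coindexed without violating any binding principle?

{4}

*himself* is an anaphor, so Principle A applies: it must be bound in its binding domain.
Binding domain of *himself₆*: the possessed DP, whose subject is Victor₄.
*Hugo₁* c-commands the anaphor but is outside its binding domain → cannot satisfy Principle A.
*Marcus₂* does not c-command the anaphor → cannot bind it.
*[Marcus₂'s cousin]₃* c-commands the anaphor but is outside its binding domain → cannot satisfy Principle A.
*Victor₄* c-commands the anaphor within its binding domain → licit binder.
*Diego₅* does not c-command the anaphor → cannot bind it.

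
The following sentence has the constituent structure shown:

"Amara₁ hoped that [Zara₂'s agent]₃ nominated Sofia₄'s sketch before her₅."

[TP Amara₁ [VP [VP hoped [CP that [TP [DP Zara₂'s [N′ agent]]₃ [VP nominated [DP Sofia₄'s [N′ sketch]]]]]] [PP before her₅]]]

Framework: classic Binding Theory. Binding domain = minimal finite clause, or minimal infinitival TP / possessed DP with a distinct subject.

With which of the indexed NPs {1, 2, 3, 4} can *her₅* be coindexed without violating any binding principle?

{2, 3, 4}

*her* is a pronoun, so Principle B applies: it must be free in its binding domain.
Binding domain of *her₅*: the matrix TP, whose subject is Amara₁.
*Amara₁* c-commands the pronoun within its binding domain → coindexation would violate Principle B.
*Zara₂* and the pronoun do not c-command one another → neither Principle B nor Principle C is at stake; coindexation permitted.
*[Zara₂'s agent]₃* and the pronoun do not c-command one another → neither Principle B nor Principle C is at stake; coindexation permitted.
*Sofia₄* and the pronoun do not c-command one another → neither Principle B nor Principle C is at stake; coindexation permitted.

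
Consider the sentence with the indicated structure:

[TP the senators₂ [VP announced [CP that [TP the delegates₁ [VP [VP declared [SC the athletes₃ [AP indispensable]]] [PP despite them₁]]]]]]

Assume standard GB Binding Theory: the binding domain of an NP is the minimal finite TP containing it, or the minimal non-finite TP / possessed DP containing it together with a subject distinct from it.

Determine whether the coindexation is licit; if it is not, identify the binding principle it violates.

The two coindexed NPs are *the delegates₁* and *them₁*.
*them₁* is a pronoun. Its binding domain is the embedded TP, whose subject is the delegates₁.
*the delegates₁* c-commands it within that domain and carries the same index.
The pronoun is locally bound → Principle B violation.

Principle B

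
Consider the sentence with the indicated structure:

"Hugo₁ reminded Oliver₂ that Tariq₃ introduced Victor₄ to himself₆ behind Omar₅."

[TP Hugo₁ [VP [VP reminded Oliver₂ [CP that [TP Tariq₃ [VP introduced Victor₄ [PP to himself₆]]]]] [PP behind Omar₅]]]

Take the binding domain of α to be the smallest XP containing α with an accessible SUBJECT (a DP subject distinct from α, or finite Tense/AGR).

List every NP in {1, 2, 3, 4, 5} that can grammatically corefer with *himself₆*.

*himself* is an anaphor, so Principle A applies: it must be bound in its binding domain.
Binding domain of *himself₆*: the embedded TP, whose subject is Tariq₃.
*Hugo₁* c-commands the anaphor but is outside its binding domain → cannot satisfy Principle A.
*Oliver₂* c-commands the anaphor but is outside its binding domain → cannot satisfy Principle A.
*Tariq₃* c-commands the anaphor within its binding domain → licit binder.
*Victor₄* c-commands the anaphor within its binding domain → licit binder.
*Omar₅* does not c-command the anaphor → cannot bind it.

{3, 4}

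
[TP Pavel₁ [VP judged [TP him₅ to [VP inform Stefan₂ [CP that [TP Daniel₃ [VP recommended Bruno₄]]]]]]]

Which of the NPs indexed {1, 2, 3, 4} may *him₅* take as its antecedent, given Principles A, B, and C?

*him* is a pronoun, so Principle B applies: it must be free in its binding domain.
Binding domain of *him₅*: the matrix TP, whose subject is Pavel₁.
*Pavel₁* c-commands the pronoun within its binding domain → coindexation would violate Principle B.
*Stefan₂*: the pronoun c-commands this R-expression → coindexation would violate Principle C on *Stefan₂*.
*Daniel₃*: the pronoun c-commands this R-expression → coindexation would violate Principle C on *Daniel₃*.
*Bruno₄*: the pronoun c-commands this R-expression → coindexation would violate Principle C on *Bruno₄*.

none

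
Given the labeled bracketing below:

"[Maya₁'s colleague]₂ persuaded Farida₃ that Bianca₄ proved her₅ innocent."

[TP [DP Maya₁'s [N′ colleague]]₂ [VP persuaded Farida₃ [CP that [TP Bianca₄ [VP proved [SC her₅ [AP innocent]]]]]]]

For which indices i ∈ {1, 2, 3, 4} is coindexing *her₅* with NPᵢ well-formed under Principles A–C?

*her* is a pronoun, so Principle B applies: it must be free in its binding domain.
Binding domain of *her₅*: the embedded TP, whose subject is Bianca₄.
*Maya₁* and the pronoun do not c-command one another → neither Principle B nor Principle C is at stake; coindexation permitted.
*[Maya₁'s colleague]₂* c-commands the pronoun but from outside its binding domain, and is not c-commanded by it → coindexation permitted.
*Farida₃* c-commands the pronoun but from outside its binding domain, and is not c-commanded by it → coindexation permitted.
*Bianca₄* c-commands the pronoun within its binding domain → coindexation would violate Principle B.

{1, 2, 3}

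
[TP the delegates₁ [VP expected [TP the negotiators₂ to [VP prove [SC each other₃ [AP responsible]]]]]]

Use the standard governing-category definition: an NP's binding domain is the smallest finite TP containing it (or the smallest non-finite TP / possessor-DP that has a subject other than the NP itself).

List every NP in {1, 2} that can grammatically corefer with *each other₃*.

{2}

*each other* is an anaphor, so Principle A applies: it must be bound in its binding domain.
Binding domain of *each other₃*: the embedded TP, whose subject is the negotiators₂.
*the delegates₁* c-commands the anaphor but is outside its binding domain → cannot satisfy Principle A.
*the negotiators₂* c-commands the anaphor within its binding domain → licit binder.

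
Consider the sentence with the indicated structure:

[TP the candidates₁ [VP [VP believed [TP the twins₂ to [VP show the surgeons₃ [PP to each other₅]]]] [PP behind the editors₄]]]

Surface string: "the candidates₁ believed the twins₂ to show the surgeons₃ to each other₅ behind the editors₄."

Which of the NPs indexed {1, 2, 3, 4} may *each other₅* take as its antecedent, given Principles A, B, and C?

*each other* is an anaphor, so Principle A applies: it must be bound in its binding domain.
Binding domain of *each other₅*: the embedded TP, whose subject is the twins₂.
*the candidates₁* c-commands the anaphor but is outside its binding domain → cannot satisfy Principle A.
*the twins₂* c-commands the anaphor within its binding domain → licit binder.
*the surgeons₃* c-commands the anaphor within its binding domain → licit binder.
*the editors₄* does not c-command the anaphor → cannot bind it.

{2, 3}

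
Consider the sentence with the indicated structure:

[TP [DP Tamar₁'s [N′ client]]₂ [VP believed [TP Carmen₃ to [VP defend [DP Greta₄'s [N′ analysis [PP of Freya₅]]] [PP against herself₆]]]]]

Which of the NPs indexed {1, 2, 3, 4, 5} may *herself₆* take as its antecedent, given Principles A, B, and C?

{3}

*herself* is an anaphor, so Principle A applies: it must be bound in its binding domain.
Binding domain of *herself₆*: the embedded TP, whose subject is Carmen₃.
*Tamar₁* does not c-command the anaphor → cannot bind it.
*[Tamar₁'s client]₂* c-commands the anaphor but is outside its binding domain → cannot satisfy Principle A.
*Carmen₃* c-commands the anaphor within its binding domain → licit binder.
*Greta₄* does not c-command the anaphor → cannot bind it.
*Freya₅* does not c-command the anaphor → cannot bind it.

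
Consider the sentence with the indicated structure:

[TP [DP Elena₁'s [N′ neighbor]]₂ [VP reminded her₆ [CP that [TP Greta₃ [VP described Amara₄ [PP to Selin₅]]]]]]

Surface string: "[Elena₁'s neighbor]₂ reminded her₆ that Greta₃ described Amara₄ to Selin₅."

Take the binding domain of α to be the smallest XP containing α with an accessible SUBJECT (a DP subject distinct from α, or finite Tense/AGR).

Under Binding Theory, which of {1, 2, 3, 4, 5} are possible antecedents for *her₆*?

*her* is a pronoun, so Principle B applies: it must be free in its binding domain.
Binding domain of *her₆*: the matrix TP, whose subject is [Elena₁'s neighbor]₂.
*Elena₁* and the pronoun do not c-command one another → neither Principle B nor Principle C is at stake; coindexation permitted.
*[Elena₁'s neighbor]₂* c-commands the pronoun within its binding domain → coindexation would violate Principle B.
*Greta₃*: the pronoun c-commands this R-expression → coindexation would violate Principle C on *Greta₃*.
*Amara₄*: the pronoun c-commands this R-expression → coindexation would violate Principle C on *Amara₄*.
*Selin₅*: the pronoun c-commands this R-expression → coindexation would violate Principle C on *Selin₅*.

{1}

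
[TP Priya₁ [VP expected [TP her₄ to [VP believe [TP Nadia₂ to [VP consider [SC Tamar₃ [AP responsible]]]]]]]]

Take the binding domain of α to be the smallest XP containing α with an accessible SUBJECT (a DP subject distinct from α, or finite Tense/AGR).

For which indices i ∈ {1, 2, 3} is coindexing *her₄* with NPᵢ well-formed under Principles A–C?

*her* is a pronoun, so Principle B applies: it must be free in its binding domain.
Binding domain of *her₄*: the matrix TP, whose subject is Priya₁.
*Priya₁* c-commands the pronoun within its binding domain → coindexation would violate Principle B.
*Nadia₂*: the pronoun c-commands this R-expression → coindexation would violate Principle C on *Nadia₂*.
*Tamar₃*: the pronoun c-commands this R-expression → coindexation would violate Principle C on *Tamar₃*.

none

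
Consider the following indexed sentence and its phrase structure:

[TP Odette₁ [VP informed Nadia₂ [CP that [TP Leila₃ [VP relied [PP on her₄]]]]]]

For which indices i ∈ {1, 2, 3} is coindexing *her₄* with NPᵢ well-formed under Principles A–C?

*her* is a pronoun, so Principle B applies: it must be free in its binding domain.
Binding domain of *her₄*: the embedded TP, whose subject is Leila₃.
*Odette₁* c-commands the pronoun but from outside its binding domain, and is not c-commanded by it → coindexation permitted.
*Nadia₂* c-commands the pronoun but from outside its binding domain, and is not c-commanded by it → coindexation permitted.
*Leila₃* c-commands the pronoun within its binding domain → coindexation would violate Principle B.

{1, 2}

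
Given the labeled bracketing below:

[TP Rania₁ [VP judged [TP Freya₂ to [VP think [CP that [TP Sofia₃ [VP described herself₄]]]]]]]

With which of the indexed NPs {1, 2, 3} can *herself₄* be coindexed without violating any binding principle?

{3}

*herself* is an anaphor, so Principle A applies: it must be bound in its binding domain.
Binding domain of *herself₄*: the embedded TP, whose subject is Sofia₃.
*Rania₁* c-commands the anaphor but is outside its binding domain → cannot satisfy Principle A.
*Freya₂* c-commands the anaphor but is outside its binding domain → cannot satisfy Principle A.
*Sofia₃* c-commands the anaphor within its binding domain → licit binder.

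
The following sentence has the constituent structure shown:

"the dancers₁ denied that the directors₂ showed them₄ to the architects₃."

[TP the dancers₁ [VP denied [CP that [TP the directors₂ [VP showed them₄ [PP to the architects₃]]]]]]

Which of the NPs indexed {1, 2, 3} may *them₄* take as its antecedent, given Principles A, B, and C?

*them* is a pronoun, so Principle B applies: it must be free in its binding domain.
Binding domain of *them₄*: the embedded TP, whose subject is the directors₂.
*the dancers₁* c-commands the pronoun but from outside its binding domain, and is not c-commanded by it → coindexation permitted.
*the directors₂* c-commands the pronoun within its binding domain → coindexation would violate Principle B.
*the architects₃*: the pronoun c-commands this R-expression → coindexation would violate Principle C on *the architects₃*.

{1}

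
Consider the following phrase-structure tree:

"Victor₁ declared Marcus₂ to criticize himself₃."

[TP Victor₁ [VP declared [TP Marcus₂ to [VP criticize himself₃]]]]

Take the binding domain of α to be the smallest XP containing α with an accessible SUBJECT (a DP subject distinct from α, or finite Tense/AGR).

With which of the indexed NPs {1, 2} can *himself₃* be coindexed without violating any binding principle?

*himself* is an anaphor, so Principle A applies: it must be bound in its binding domain.
Binding domain of *himself₃*: the embedded TP, whose subject is Marcus₂.
*Victor₁* c-commands the anaphor but is outside its binding domain → cannot satisfy Principle A.
*Marcus₂* c-commands the anaphor within its binding domain → licit binder.

{2}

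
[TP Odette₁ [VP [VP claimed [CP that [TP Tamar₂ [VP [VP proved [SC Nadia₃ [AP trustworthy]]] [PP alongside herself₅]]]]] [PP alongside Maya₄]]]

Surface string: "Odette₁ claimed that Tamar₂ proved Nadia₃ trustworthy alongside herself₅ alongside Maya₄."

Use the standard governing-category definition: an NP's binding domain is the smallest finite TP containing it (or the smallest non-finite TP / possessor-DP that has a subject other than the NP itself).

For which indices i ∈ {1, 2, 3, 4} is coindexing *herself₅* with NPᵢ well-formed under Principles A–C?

*herself* is an anaphor, so Principle A applies: it must be bound in its binding domain.
Binding domain of *herself₅*: the embedded TP, whose subject is Tamar₂.
*Odette₁* c-commands the anaphor but is outside its binding domain → cannot satisfy Principle A.
*Tamar₂* c-commands the anaphor within its binding domain → licit binder.
*Nadia₃* does not c-command the anaphor → cannot bind it.
*Maya₄* does not c-command the anaphor → cannot bind it.

{2}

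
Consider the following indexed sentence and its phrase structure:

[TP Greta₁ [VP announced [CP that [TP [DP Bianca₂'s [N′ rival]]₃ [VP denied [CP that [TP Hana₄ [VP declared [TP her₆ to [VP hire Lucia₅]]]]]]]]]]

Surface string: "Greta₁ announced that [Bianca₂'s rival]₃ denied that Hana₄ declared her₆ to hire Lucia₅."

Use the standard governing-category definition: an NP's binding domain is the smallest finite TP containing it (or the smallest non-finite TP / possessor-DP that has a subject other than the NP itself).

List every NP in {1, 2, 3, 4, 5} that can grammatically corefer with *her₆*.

*her* is a pronoun, so Principle B applies: it must be free in its binding domain.
Binding domain of *her₆*: the embedded TP, whose subject is Hana₄.
*Greta₁* c-commands the pronoun but from outside its binding domain, and is not c-commanded by it → coindexation permitted.
*Bianca₂* and the pronoun do not c-command one another → neither Principle B nor Principle C is at stake; coindexation permitted.
*[Bianca₂'s rival]₃* c-commands the pronoun but from outside its binding domain, and is not c-commanded by it → coindexation permitted.
*Hana₄* c-commands the pronoun within its binding domain → coindexation would violate Principle B.
*Lucia₅*: the pronoun c-commands this R-expression → coindexation would violate Principle C on *Lucia₅*.

{1, 2, 3}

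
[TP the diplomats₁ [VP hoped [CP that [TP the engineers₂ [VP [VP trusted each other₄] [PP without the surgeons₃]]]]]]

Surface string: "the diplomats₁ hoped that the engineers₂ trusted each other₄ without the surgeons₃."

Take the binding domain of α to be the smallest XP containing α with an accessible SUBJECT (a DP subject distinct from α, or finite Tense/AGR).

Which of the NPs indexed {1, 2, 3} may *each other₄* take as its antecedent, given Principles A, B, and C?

{2}

*each other* is an anaphor, so Principle A applies: it must be bound in its binding domain.
Binding domain of *each other₄*: the embedded TP, whose subject is the engineers₂.
*the diplomats₁* c-commands the anaphor but is outside its binding domain → cannot satisfy Principle A.
*the engineers₂* c-commands the anaphor within its binding domain → licit binder.
*the surgeons₃* does not c-command the anaphor → cannot bind it.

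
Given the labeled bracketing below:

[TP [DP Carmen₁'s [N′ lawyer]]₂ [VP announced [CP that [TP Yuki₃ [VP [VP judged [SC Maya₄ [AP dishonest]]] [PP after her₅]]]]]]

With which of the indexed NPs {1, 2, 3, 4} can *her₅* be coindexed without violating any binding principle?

*her* is a pronoun, so Principle B applies: it must be free in its binding domain.
Binding domain of *her₅*: the embedded TP, whose subject is Yuki₃.
*Carmen₁* and the pronoun do not c-command one another → neither Principle B nor Principle C is at stake; coindexation permitted.
*[Carmen₁'s lawyer]₂* c-commands the pronoun but from outside its binding domain, and is not c-commanded by it → coindexation permitted.
*Yuki₃* c-commands the pronoun within its binding domain → coindexation would violate Principle B.
*Maya₄* and the pronoun do not c-command one another → neither Principle B nor Principle C is at stake; coindexation permitted.

{1, 2, 4}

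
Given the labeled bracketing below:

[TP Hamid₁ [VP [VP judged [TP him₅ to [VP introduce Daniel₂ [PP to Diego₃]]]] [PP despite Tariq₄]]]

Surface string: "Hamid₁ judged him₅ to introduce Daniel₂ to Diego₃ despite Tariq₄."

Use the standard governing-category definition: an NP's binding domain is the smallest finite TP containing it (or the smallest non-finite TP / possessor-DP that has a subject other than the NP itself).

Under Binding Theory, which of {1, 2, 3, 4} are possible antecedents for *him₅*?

{4}

*him* is a pronoun, so Principle B applies: it must be free in its binding domain.
Binding domain of *him₅*: the matrix TP, whose subject is Hamid₁.
*Hamid₁* c-commands the pronoun within its binding domain → coindexation would violate Principle B.
*Daniel₂*: the pronoun c-commands this R-expression → coindexation would violate Principle C on *Daniel₂*.
*Diego₃*: the pronoun c-commands this R-expression → coindexation would violate Principle C on *Diego₃*.
*Tariq₄* and the pronoun do not c-command one another → neither Principle B nor Principle C is at stake; coindexation permitted.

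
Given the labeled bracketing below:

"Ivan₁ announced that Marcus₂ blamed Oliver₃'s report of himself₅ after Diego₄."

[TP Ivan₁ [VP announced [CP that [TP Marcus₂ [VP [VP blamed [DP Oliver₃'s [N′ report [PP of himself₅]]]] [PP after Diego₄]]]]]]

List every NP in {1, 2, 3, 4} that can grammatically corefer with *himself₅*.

*himself* is an anaphor, so Principle A applies: it must be bound in its binding domain.
Binding domain of *himself₅*: the possessed DP, whose subject is Oliver₃.
*Ivan₁* c-commands the anaphor but is outside its binding domain → cannot satisfy Principle A.
*Marcus₂* c-commands the anaphor but is outside its binding domain → cannot satisfy Principle A.
*Oliver₃* c-commands the anaphor within its binding domain → licit binder.
*Diego₄* does not c-command the anaphor → cannot bind it.

{3}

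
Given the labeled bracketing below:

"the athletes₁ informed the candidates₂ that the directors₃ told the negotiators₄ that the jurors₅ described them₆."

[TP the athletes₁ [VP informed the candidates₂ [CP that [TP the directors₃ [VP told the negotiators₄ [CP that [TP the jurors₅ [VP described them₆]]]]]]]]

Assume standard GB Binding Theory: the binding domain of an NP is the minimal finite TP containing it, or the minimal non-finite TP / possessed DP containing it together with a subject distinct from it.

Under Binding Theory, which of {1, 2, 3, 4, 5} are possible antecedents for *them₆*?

{1, 2, 3, 4}

*them* is a pronoun, so Principle B applies: it must be free in its binding domain.
Binding domain of *them₆*: the embedded TP, whose subject is the jurors₅.
*the athletes₁* c-commands the pronoun but from outside its binding domain, and is not c-commanded by it → coindexation permitted.
*the candidates₂* c-commands the pronoun but from outside its binding domain, and is not c-commanded by it → coindexation permitted.
*the directors₃* c-commands the pronoun but from outside its binding domain, and is not c-commanded by it → coindexation permitted.
*the negotiators₄* c-commands the pronoun but from outside its binding domain, and is not c-commanded by it → coindexation permitted.
*the jurors₅* c-commands the pronoun within its binding domain → coindexation would violate Principle B.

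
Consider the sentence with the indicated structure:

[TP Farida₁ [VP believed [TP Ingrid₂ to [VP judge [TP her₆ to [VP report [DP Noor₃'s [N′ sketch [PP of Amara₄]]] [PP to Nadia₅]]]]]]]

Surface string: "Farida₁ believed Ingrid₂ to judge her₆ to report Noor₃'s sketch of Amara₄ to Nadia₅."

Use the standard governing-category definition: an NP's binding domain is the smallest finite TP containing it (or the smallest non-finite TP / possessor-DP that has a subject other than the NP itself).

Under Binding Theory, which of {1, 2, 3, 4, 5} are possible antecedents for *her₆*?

*her* is a pronoun, so Principle B applies: it must be free in its binding domain.
Binding domain of *her₆*: the embedded TP, whose subject is Ingrid₂.
*Farida₁* c-commands the pronoun but from outside its binding domain, and is not c-commanded by it → coindexation permitted.
*Ingrid₂* c-commands the pronoun within its binding domain → coindexation would violate Principle B.
*Noor₃*: the pronoun c-commands this R-expression → coindexation would violate Principle C on *Noor₃*.
*Amara₄*: the pronoun c-commands this R-expression → coindexation would violate Principle C on *Amara₄*.
*Nadia₅*: the pronoun c-commands this R-expression → coindexation would violate Principle C on *Nadia₅*.

{1}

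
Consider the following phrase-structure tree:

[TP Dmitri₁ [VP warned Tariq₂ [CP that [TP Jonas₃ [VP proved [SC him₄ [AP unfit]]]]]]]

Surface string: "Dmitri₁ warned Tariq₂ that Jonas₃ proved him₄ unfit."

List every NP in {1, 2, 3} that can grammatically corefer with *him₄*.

*him* is a pronoun, so Principle B applies: it must be free in its binding domain.
Binding domain of *him₄*: the embedded TP, whose subject is Jonas₃.
*Dmitri₁* c-commands the pronoun but from outside its binding domain, and is not c-commanded by it → coindexation permitted.
*Tariq₂* c-commands the pronoun but from outside its binding domain, and is not c-commanded by it → coindexation permitted.
*Jonas₃* c-commands the pronoun within its binding domain → coindexation would violate Principle B.

{1, 2}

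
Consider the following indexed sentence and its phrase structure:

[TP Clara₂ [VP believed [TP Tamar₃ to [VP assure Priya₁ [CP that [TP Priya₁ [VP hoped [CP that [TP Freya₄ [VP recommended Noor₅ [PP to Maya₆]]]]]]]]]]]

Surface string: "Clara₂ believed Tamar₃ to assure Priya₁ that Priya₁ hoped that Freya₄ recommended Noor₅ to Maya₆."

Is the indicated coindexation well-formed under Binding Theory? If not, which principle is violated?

Principle C

The two coindexed NPs are *Priya₁* (the higher occurrence) and *Priya₁* (the lower occurrence).
*Priya₁* (the lower occurrence) is an R-expression. Principle C requires it to be free everywhere.
*Priya₁* (the higher occurrence) c-commands it and carries the same index.
The R-expression is bound → Principle C violation.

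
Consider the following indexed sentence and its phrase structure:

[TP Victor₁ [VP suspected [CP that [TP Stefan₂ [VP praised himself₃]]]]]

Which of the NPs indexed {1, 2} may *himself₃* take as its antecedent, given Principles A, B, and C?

*himself* is an anaphor, so Principle A applies: it must be bound in its binding domain.
Binding domain of *himself₃*: the embedded TP, whose subject is Stefan₂.
*Victor₁* c-commands the anaphor but is outside its binding domain → cannot satisfy Principle A.
*Stefan₂* c-commands the anaphor within its binding domain → licit binder.

{2}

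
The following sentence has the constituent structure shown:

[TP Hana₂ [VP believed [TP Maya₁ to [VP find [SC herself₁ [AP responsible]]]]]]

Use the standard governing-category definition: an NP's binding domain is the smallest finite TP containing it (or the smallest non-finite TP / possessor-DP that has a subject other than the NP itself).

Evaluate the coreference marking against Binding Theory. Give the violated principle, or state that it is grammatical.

The two coindexed NPs are *Maya₁* and *herself₁*.
*herself₁* is an anaphor; its binding domain is the embedded TP, whose subject is Maya₁. *Maya₁* c-commands it within that domain and shares its index, so Principle A is satisfied.
*Maya₁* is an R-expression; *herself₁* does not c-command it, and no other NP shares its index, so Principle C is satisfied.
All principles are respected.

grammatical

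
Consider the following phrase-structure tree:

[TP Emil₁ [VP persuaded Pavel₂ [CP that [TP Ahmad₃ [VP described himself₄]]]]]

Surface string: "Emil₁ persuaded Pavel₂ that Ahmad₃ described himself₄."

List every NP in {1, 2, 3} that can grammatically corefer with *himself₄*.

{3}

*himself* is an anaphor, so Principle A applies: it must be bound in its binding domain.
Binding domain of *himself₄*: the embedded TP, whose subject is Ahmad₃.
*Emil₁* c-commands the anaphor but is outside its binding domain → cannot satisfy Principle A.
*Pavel₂* c-commands the anaphor but is outside its binding domain → cannot satisfy Principle A.
*Ahmad₃* c-commands the anaphor within its binding domain → licit binder.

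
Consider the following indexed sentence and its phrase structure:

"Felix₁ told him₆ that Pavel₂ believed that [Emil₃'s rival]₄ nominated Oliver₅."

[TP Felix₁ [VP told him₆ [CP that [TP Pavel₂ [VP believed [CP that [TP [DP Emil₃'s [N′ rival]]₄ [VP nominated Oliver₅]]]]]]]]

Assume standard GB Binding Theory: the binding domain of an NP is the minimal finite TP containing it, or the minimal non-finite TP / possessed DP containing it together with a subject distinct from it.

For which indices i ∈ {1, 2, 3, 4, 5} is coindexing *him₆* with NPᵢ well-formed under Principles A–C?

*him* is a pronoun, so Principle B applies: it must be free in its binding domain.
Binding domain of *him₆*: the matrix TP, whose subject is Felix₁.
*Felix₁* c-commands the pronoun within its binding domain → coindexation would violate Principle B.
*Pavel₂*: the pronoun c-commands this R-expression → coindexation would violate Principle C on *Pavel₂*.
*Emil₃*: the pronoun c-commands this R-expression → coindexation would violate Principle C on *Emil₃*.
*[Emil₃'s rival]₄*: the pronoun c-commands this R-expression → coindexation would violate Principle C on *[Emil₃'s rival]₄*.
*Oliver₅*: the pronoun c-commands this R-expression → coindexation would violate Principle C on *Oliver₅*.

none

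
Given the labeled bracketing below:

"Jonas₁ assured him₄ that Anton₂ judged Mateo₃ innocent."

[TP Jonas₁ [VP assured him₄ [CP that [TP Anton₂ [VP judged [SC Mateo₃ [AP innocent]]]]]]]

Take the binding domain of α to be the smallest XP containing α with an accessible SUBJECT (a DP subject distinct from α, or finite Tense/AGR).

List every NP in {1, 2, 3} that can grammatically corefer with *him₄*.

*him* is a pronoun, so Principle B applies: it must be free in its binding domain.
Binding domain of *him₄*: the matrix TP, whose subject is Jonas₁.
*Jonas₁* c-commands the pronoun within its binding domain → coindexation would violate Principle B.
*Anton₂*: the pronoun c-commands this R-expression → coindexation would violate Principle C on *Anton₂*.
*Mateo₃*: the pronoun c-commands this R-expression → coindexation would violate Principle C on *Mateo₃*.

none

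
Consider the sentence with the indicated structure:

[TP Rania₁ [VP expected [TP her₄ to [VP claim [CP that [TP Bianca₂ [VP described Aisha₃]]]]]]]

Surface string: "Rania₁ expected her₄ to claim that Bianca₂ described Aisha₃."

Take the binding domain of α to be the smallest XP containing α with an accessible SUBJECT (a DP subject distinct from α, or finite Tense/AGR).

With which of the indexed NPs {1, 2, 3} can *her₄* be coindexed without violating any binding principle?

*her* is a pronoun, so Principle B applies: it must be free in its binding domain.
Binding domain of *her₄*: the matrix TP, whose subject is Rania₁.
*Rania₁* c-commands the pronoun within its binding domain → coindexation would violate Principle B.
*Bianca₂*: the pronoun c-commands this R-expression → coindexation would violate Principle C on *Bianca₂*.
*Aisha₃*: the pronoun c-commands this R-expression → coindexation would violate Principle C on *Aisha₃*.

none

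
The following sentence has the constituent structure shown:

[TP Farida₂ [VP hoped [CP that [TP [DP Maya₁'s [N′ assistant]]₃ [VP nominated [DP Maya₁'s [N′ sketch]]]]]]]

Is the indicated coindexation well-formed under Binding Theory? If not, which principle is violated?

grammatical

The two coindexed NPs are *Maya₁* and *Maya₁*.
*Maya₁* is an R-expression; no coindexed NP c-commands it, so Principle C holds.
*Maya₁* is an R-expression; *Maya₁* does not c-command it, and no other NP shares its index, so Principle C is satisfied.
All principles are respected.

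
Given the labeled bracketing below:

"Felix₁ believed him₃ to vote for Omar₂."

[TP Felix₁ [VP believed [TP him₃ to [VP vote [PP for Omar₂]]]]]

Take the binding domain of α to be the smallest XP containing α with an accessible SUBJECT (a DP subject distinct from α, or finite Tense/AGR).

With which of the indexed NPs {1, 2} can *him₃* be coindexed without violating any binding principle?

none

*him* is a pronoun, so Principle B applies: it must be free in its binding domain.
Binding domain of *him₃*: the matrix TP, whose subject is Felix₁.
*Felix₁* c-commands the pronoun within its binding domain → coindexation would violate Principle B.
*Omar₂*: the pronoun c-commands this R-expression → coindexation would violate Principle C on *Omar₂*.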